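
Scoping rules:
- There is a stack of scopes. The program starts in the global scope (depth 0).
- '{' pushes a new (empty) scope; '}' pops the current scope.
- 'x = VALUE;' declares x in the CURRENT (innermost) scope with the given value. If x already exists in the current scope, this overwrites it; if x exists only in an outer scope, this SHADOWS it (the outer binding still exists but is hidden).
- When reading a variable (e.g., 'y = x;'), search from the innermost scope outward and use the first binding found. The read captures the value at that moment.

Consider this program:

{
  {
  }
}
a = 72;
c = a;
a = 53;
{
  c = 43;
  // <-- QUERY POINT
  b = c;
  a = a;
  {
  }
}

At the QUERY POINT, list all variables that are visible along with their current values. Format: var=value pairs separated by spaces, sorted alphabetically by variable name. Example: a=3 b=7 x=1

Step 1: enter scope (depth=1)
Step 2: enter scope (depth=2)
Step 3: exit scope (depth=1)
Step 4: exit scope (depth=0)
Step 5: declare a=72 at depth 0
Step 6: declare c=(read a)=72 at depth 0
Step 7: declare a=53 at depth 0
Step 8: enter scope (depth=1)
Step 9: declare c=43 at depth 1
Visible at query point: a=53 c=43

Answer: a=53 c=43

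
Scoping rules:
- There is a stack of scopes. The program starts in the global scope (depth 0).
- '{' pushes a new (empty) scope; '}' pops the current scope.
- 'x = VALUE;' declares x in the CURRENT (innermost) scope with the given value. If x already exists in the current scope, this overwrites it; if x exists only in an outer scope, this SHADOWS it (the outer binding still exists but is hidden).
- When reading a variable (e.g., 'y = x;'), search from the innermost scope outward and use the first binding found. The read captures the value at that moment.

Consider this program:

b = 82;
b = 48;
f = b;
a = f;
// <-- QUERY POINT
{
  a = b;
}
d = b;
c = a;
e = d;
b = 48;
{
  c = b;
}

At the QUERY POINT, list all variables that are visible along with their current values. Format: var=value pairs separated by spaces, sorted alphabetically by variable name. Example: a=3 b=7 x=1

Step 1: declare b=82 at depth 0
Step 2: declare b=48 at depth 0
Step 3: declare f=(read b)=48 at depth 0
Step 4: declare a=(read f)=48 at depth 0
Visible at query point: a=48 b=48 f=48

Answer: a=48 b=48 f=48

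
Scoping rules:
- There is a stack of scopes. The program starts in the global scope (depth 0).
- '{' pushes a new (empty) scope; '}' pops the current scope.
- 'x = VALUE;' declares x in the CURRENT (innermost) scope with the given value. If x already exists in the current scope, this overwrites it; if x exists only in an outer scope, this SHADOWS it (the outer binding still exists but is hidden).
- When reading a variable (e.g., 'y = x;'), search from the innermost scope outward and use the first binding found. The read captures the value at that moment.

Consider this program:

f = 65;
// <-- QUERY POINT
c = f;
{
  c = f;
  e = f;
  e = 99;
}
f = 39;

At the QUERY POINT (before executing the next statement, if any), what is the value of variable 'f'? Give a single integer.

Step 1: declare f=65 at depth 0
Visible at query point: f=65

Answer: 65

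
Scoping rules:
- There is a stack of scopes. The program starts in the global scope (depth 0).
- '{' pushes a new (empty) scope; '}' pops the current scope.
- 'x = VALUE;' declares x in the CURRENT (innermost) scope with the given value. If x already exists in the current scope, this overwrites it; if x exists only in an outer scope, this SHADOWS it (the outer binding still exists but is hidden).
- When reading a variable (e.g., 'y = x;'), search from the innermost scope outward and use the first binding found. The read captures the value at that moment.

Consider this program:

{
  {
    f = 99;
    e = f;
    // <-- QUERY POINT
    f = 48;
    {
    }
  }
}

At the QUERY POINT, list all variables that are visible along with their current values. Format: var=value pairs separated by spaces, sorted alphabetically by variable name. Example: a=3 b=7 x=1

Step 1: enter scope (depth=1)
Step 2: enter scope (depth=2)
Step 3: declare f=99 at depth 2
Step 4: declare e=(read f)=99 at depth 2
Visible at query point: e=99 f=99

Answer: e=99 f=99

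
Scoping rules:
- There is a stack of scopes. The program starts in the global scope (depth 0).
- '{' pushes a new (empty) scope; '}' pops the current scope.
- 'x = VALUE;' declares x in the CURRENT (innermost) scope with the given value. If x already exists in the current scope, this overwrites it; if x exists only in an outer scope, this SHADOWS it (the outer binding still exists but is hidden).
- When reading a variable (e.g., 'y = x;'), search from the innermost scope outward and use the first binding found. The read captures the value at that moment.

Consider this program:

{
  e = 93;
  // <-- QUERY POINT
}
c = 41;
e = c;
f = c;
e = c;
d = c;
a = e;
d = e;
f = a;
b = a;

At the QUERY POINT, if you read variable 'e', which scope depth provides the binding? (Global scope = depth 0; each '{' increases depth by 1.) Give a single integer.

Step 1: enter scope (depth=1)
Step 2: declare e=93 at depth 1
Visible at query point: e=93

Answer: 1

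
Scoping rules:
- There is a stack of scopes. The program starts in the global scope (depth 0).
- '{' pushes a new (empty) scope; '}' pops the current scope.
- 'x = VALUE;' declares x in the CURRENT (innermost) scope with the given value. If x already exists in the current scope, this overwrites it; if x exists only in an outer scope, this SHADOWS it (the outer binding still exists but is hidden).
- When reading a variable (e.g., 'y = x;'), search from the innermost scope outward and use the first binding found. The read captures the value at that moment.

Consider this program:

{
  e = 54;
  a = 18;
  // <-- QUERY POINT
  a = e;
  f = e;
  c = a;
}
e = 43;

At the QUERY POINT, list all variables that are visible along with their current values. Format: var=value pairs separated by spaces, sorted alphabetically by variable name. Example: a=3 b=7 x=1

Answer: a=18 e=54

Derivation:
Step 1: enter scope (depth=1)
Step 2: declare e=54 at depth 1
Step 3: declare a=18 at depth 1
Visible at query point: a=18 e=54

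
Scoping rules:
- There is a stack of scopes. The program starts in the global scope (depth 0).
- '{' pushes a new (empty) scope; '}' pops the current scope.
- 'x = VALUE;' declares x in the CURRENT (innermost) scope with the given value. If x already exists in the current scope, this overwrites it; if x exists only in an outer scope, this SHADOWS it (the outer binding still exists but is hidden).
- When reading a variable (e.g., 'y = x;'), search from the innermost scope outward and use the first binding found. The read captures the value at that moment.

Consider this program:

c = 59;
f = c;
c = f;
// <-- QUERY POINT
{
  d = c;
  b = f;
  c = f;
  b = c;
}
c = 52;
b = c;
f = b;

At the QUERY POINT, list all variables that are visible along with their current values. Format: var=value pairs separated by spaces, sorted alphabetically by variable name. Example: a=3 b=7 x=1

Step 1: declare c=59 at depth 0
Step 2: declare f=(read c)=59 at depth 0
Step 3: declare c=(read f)=59 at depth 0
Visible at query point: c=59 f=59

Answer: c=59 f=59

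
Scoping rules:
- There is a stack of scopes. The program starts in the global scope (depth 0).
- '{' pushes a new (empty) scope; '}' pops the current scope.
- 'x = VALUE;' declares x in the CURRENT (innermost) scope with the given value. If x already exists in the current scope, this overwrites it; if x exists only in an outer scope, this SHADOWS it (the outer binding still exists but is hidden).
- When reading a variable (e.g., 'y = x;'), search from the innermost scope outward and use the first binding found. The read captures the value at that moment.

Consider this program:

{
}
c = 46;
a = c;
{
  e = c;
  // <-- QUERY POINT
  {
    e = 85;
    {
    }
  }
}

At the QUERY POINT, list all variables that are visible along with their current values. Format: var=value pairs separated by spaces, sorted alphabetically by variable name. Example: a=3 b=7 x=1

Step 1: enter scope (depth=1)
Step 2: exit scope (depth=0)
Step 3: declare c=46 at depth 0
Step 4: declare a=(read c)=46 at depth 0
Step 5: enter scope (depth=1)
Step 6: declare e=(read c)=46 at depth 1
Visible at query point: a=46 c=46 e=46

Answer: a=46 c=46 e=46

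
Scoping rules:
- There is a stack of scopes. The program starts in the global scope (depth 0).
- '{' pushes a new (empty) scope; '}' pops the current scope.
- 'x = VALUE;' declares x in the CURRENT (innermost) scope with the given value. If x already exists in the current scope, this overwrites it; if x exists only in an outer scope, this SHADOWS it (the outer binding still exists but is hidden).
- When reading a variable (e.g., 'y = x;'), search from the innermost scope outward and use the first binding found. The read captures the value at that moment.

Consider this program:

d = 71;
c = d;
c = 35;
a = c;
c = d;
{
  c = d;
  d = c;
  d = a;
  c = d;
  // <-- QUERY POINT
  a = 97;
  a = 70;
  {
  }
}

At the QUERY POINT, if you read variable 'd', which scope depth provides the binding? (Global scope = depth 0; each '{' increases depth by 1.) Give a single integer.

Answer: 1

Derivation:
Step 1: declare d=71 at depth 0
Step 2: declare c=(read d)=71 at depth 0
Step 3: declare c=35 at depth 0
Step 4: declare a=(read c)=35 at depth 0
Step 5: declare c=(read d)=71 at depth 0
Step 6: enter scope (depth=1)
Step 7: declare c=(read d)=71 at depth 1
Step 8: declare d=(read c)=71 at depth 1
Step 9: declare d=(read a)=35 at depth 1
Step 10: declare c=(read d)=35 at depth 1
Visible at query point: a=35 c=35 d=35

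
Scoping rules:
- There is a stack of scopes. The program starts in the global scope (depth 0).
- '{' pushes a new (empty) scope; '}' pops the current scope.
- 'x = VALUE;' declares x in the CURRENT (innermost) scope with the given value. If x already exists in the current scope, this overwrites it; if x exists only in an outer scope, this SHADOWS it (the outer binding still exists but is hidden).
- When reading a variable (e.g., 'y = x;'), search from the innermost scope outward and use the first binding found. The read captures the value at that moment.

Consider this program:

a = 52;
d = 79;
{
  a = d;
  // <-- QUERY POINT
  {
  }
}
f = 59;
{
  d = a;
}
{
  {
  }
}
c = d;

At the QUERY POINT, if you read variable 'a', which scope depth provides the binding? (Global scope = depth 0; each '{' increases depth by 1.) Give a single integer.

Answer: 1

Derivation:
Step 1: declare a=52 at depth 0
Step 2: declare d=79 at depth 0
Step 3: enter scope (depth=1)
Step 4: declare a=(read d)=79 at depth 1
Visible at query point: a=79 d=79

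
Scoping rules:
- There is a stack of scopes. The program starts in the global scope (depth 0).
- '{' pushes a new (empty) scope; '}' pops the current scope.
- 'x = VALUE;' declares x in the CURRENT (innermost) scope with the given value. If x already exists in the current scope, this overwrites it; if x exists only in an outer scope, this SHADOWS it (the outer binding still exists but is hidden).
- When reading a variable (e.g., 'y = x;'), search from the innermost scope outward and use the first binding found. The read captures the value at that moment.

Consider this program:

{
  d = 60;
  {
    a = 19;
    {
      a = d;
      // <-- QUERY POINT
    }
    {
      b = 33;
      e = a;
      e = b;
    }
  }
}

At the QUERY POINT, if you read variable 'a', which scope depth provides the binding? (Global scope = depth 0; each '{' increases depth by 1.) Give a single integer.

Step 1: enter scope (depth=1)
Step 2: declare d=60 at depth 1
Step 3: enter scope (depth=2)
Step 4: declare a=19 at depth 2
Step 5: enter scope (depth=3)
Step 6: declare a=(read d)=60 at depth 3
Visible at query point: a=60 d=60

Answer: 3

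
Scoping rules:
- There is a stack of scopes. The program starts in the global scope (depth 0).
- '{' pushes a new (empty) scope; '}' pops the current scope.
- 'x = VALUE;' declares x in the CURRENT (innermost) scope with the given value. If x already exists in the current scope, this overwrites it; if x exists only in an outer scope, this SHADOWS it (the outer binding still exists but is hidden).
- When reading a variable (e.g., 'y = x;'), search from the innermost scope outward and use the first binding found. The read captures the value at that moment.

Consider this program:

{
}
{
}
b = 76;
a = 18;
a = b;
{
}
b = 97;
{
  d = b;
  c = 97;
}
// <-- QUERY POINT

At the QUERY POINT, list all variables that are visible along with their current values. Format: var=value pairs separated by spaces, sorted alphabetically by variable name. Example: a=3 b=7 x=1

Step 1: enter scope (depth=1)
Step 2: exit scope (depth=0)
Step 3: enter scope (depth=1)
Step 4: exit scope (depth=0)
Step 5: declare b=76 at depth 0
Step 6: declare a=18 at depth 0
Step 7: declare a=(read b)=76 at depth 0
Step 8: enter scope (depth=1)
Step 9: exit scope (depth=0)
Step 10: declare b=97 at depth 0
Step 11: enter scope (depth=1)
Step 12: declare d=(read b)=97 at depth 1
Step 13: declare c=97 at depth 1
Step 14: exit scope (depth=0)
Visible at query point: a=76 b=97

Answer: a=76 b=97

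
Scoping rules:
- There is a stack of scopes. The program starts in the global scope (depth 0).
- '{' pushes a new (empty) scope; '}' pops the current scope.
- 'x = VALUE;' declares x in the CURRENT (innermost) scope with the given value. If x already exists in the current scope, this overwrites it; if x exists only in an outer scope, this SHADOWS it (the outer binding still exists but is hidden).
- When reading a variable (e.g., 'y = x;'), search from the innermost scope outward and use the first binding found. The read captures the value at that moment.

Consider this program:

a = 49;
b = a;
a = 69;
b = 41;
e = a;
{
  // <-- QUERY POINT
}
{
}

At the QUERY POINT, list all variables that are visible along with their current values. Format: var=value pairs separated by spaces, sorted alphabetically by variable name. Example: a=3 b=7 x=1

Step 1: declare a=49 at depth 0
Step 2: declare b=(read a)=49 at depth 0
Step 3: declare a=69 at depth 0
Step 4: declare b=41 at depth 0
Step 5: declare e=(read a)=69 at depth 0
Step 6: enter scope (depth=1)
Visible at query point: a=69 b=41 e=69

Answer: a=69 b=41 e=69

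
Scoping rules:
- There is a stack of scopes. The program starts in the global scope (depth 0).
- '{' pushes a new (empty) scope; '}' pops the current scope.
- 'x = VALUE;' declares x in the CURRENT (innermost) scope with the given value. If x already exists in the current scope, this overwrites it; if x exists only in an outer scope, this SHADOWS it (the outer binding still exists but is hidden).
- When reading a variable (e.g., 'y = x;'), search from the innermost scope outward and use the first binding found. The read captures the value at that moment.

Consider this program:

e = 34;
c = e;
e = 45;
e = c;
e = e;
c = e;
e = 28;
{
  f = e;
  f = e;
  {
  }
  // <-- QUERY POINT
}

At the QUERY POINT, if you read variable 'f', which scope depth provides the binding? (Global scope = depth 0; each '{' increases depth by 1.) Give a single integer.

Answer: 1

Derivation:
Step 1: declare e=34 at depth 0
Step 2: declare c=(read e)=34 at depth 0
Step 3: declare e=45 at depth 0
Step 4: declare e=(read c)=34 at depth 0
Step 5: declare e=(read e)=34 at depth 0
Step 6: declare c=(read e)=34 at depth 0
Step 7: declare e=28 at depth 0
Step 8: enter scope (depth=1)
Step 9: declare f=(read e)=28 at depth 1
Step 10: declare f=(read e)=28 at depth 1
Step 11: enter scope (depth=2)
Step 12: exit scope (depth=1)
Visible at query point: c=34 e=28 f=28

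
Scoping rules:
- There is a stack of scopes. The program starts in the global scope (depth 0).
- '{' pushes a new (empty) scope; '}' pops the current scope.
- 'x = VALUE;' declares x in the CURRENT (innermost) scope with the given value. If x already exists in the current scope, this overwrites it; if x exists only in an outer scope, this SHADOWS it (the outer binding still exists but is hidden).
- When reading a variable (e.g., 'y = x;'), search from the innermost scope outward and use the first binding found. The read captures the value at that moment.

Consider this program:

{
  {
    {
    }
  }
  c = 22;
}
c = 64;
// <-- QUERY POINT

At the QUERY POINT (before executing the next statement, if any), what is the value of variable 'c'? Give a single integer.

Step 1: enter scope (depth=1)
Step 2: enter scope (depth=2)
Step 3: enter scope (depth=3)
Step 4: exit scope (depth=2)
Step 5: exit scope (depth=1)
Step 6: declare c=22 at depth 1
Step 7: exit scope (depth=0)
Step 8: declare c=64 at depth 0
Visible at query point: c=64

Answer: 64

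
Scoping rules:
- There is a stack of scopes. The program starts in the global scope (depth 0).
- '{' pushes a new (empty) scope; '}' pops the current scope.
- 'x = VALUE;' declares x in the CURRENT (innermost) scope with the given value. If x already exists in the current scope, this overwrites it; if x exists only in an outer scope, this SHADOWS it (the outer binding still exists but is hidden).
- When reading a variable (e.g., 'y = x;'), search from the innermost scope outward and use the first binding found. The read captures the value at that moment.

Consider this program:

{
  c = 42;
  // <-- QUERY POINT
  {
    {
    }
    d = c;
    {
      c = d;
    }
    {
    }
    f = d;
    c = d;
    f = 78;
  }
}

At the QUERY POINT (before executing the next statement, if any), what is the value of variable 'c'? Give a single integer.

Answer: 42

Derivation:
Step 1: enter scope (depth=1)
Step 2: declare c=42 at depth 1
Visible at query point: c=42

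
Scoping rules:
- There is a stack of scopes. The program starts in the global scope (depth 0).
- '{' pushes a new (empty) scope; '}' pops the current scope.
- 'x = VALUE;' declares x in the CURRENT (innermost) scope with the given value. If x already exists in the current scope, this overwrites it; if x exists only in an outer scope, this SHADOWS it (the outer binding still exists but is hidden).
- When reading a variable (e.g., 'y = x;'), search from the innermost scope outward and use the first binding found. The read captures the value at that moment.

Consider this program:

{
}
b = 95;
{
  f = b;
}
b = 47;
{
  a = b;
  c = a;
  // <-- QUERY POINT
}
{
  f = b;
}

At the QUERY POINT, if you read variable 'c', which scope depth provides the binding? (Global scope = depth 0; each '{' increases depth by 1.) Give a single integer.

Step 1: enter scope (depth=1)
Step 2: exit scope (depth=0)
Step 3: declare b=95 at depth 0
Step 4: enter scope (depth=1)
Step 5: declare f=(read b)=95 at depth 1
Step 6: exit scope (depth=0)
Step 7: declare b=47 at depth 0
Step 8: enter scope (depth=1)
Step 9: declare a=(read b)=47 at depth 1
Step 10: declare c=(read a)=47 at depth 1
Visible at query point: a=47 b=47 c=47

Answer: 1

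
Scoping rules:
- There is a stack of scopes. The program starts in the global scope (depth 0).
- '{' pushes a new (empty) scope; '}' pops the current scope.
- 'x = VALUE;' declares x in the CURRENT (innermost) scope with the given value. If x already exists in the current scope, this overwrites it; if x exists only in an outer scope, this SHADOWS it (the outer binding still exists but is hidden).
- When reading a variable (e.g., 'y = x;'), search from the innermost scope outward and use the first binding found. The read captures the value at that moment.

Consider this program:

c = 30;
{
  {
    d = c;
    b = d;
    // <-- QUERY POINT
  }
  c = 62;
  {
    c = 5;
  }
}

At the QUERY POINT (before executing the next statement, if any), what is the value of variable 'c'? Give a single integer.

Step 1: declare c=30 at depth 0
Step 2: enter scope (depth=1)
Step 3: enter scope (depth=2)
Step 4: declare d=(read c)=30 at depth 2
Step 5: declare b=(read d)=30 at depth 2
Visible at query point: b=30 c=30 d=30

Answer: 30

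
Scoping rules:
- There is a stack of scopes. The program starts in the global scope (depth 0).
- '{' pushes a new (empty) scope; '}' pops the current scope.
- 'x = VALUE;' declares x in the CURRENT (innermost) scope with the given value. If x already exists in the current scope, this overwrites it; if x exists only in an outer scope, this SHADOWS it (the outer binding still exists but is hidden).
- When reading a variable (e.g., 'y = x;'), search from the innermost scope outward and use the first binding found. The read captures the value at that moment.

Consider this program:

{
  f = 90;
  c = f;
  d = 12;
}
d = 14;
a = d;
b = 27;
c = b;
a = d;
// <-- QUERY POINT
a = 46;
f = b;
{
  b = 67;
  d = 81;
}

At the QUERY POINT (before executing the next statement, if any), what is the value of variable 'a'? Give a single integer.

Answer: 14

Derivation:
Step 1: enter scope (depth=1)
Step 2: declare f=90 at depth 1
Step 3: declare c=(read f)=90 at depth 1
Step 4: declare d=12 at depth 1
Step 5: exit scope (depth=0)
Step 6: declare d=14 at depth 0
Step 7: declare a=(read d)=14 at depth 0
Step 8: declare b=27 at depth 0
Step 9: declare c=(read b)=27 at depth 0
Step 10: declare a=(read d)=14 at depth 0
Visible at query point: a=14 b=27 c=27 d=14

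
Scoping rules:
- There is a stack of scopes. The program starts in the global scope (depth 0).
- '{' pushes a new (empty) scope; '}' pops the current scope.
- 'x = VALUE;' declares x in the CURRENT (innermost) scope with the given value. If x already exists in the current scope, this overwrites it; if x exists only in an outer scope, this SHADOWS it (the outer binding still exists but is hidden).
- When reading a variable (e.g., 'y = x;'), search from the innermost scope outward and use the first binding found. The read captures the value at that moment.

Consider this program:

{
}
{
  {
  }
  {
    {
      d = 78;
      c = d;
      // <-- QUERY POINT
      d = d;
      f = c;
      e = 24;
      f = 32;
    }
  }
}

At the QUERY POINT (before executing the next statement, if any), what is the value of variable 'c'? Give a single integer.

Step 1: enter scope (depth=1)
Step 2: exit scope (depth=0)
Step 3: enter scope (depth=1)
Step 4: enter scope (depth=2)
Step 5: exit scope (depth=1)
Step 6: enter scope (depth=2)
Step 7: enter scope (depth=3)
Step 8: declare d=78 at depth 3
Step 9: declare c=(read d)=78 at depth 3
Visible at query point: c=78 d=78

Answer: 78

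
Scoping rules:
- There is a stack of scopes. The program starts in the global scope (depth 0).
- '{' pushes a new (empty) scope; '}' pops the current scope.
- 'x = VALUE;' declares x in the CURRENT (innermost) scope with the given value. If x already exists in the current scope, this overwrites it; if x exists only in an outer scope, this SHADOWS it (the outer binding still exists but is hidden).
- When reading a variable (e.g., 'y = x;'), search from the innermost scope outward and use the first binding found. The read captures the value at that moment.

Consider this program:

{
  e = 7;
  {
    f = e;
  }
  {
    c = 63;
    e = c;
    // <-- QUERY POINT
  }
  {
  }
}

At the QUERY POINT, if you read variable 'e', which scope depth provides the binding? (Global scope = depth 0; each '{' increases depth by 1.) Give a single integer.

Step 1: enter scope (depth=1)
Step 2: declare e=7 at depth 1
Step 3: enter scope (depth=2)
Step 4: declare f=(read e)=7 at depth 2
Step 5: exit scope (depth=1)
Step 6: enter scope (depth=2)
Step 7: declare c=63 at depth 2
Step 8: declare e=(read c)=63 at depth 2
Visible at query point: c=63 e=63

Answer: 2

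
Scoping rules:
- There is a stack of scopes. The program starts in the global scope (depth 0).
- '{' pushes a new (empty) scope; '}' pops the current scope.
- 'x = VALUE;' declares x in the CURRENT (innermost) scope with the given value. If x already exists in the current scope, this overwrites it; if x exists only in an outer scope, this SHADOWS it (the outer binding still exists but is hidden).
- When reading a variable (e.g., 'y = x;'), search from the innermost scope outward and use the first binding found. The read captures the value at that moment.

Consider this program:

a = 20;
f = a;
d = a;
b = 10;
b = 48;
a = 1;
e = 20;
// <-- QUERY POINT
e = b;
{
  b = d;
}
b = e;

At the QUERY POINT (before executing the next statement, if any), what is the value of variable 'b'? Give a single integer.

Answer: 48

Derivation:
Step 1: declare a=20 at depth 0
Step 2: declare f=(read a)=20 at depth 0
Step 3: declare d=(read a)=20 at depth 0
Step 4: declare b=10 at depth 0
Step 5: declare b=48 at depth 0
Step 6: declare a=1 at depth 0
Step 7: declare e=20 at depth 0
Visible at query point: a=1 b=48 d=20 e=20 f=20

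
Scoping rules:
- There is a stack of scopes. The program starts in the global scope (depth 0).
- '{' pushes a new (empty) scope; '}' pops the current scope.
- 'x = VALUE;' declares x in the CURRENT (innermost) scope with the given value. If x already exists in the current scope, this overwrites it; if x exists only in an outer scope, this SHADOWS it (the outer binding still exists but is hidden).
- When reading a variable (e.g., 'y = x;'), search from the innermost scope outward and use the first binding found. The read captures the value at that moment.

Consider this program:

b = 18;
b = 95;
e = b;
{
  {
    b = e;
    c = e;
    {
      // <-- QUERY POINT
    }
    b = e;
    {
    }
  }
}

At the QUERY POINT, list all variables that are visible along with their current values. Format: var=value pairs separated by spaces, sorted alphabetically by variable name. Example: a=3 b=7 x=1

Answer: b=95 c=95 e=95

Derivation:
Step 1: declare b=18 at depth 0
Step 2: declare b=95 at depth 0
Step 3: declare e=(read b)=95 at depth 0
Step 4: enter scope (depth=1)
Step 5: enter scope (depth=2)
Step 6: declare b=(read e)=95 at depth 2
Step 7: declare c=(read e)=95 at depth 2
Step 8: enter scope (depth=3)
Visible at query point: b=95 c=95 e=95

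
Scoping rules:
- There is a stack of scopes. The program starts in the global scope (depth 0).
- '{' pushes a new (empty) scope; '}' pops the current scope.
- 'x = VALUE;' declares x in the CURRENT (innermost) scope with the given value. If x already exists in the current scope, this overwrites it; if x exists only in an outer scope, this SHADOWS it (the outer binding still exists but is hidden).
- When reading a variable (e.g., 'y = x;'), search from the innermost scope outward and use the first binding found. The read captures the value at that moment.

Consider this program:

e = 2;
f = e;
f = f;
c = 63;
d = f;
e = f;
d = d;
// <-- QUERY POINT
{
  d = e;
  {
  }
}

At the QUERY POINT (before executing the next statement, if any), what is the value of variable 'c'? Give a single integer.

Step 1: declare e=2 at depth 0
Step 2: declare f=(read e)=2 at depth 0
Step 3: declare f=(read f)=2 at depth 0
Step 4: declare c=63 at depth 0
Step 5: declare d=(read f)=2 at depth 0
Step 6: declare e=(read f)=2 at depth 0
Step 7: declare d=(read d)=2 at depth 0
Visible at query point: c=63 d=2 e=2 f=2

Answer: 63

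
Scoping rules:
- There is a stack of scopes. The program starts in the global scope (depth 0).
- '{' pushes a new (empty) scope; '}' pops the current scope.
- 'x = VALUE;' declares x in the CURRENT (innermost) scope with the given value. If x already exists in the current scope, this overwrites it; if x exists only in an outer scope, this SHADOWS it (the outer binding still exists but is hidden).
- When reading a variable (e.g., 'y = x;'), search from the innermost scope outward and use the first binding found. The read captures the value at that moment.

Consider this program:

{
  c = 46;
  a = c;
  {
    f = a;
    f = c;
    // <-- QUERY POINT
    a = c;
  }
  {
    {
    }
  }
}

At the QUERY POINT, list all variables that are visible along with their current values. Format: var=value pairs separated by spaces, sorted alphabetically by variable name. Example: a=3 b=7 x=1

Step 1: enter scope (depth=1)
Step 2: declare c=46 at depth 1
Step 3: declare a=(read c)=46 at depth 1
Step 4: enter scope (depth=2)
Step 5: declare f=(read a)=46 at depth 2
Step 6: declare f=(read c)=46 at depth 2
Visible at query point: a=46 c=46 f=46

Answer: a=46 c=46 f=46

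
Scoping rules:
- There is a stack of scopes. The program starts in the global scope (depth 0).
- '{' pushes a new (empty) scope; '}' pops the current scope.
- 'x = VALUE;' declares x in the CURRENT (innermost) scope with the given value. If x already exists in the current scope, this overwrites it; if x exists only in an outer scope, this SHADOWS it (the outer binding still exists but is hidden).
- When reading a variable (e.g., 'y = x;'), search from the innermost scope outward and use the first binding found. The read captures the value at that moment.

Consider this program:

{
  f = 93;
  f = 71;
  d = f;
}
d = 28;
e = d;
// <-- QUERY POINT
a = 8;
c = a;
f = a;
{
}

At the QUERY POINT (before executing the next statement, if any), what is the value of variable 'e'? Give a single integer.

Step 1: enter scope (depth=1)
Step 2: declare f=93 at depth 1
Step 3: declare f=71 at depth 1
Step 4: declare d=(read f)=71 at depth 1
Step 5: exit scope (depth=0)
Step 6: declare d=28 at depth 0
Step 7: declare e=(read d)=28 at depth 0
Visible at query point: d=28 e=28

Answer: 28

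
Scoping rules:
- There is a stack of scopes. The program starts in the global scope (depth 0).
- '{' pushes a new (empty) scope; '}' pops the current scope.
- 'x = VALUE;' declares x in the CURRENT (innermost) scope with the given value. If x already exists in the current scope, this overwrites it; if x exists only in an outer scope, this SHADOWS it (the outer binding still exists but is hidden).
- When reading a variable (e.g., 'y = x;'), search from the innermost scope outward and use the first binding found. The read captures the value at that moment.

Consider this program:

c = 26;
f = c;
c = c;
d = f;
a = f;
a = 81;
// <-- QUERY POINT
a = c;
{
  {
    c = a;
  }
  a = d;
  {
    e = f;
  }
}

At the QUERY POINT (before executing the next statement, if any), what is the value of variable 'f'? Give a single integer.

Answer: 26

Derivation:
Step 1: declare c=26 at depth 0
Step 2: declare f=(read c)=26 at depth 0
Step 3: declare c=(read c)=26 at depth 0
Step 4: declare d=(read f)=26 at depth 0
Step 5: declare a=(read f)=26 at depth 0
Step 6: declare a=81 at depth 0
Visible at query point: a=81 c=26 d=26 f=26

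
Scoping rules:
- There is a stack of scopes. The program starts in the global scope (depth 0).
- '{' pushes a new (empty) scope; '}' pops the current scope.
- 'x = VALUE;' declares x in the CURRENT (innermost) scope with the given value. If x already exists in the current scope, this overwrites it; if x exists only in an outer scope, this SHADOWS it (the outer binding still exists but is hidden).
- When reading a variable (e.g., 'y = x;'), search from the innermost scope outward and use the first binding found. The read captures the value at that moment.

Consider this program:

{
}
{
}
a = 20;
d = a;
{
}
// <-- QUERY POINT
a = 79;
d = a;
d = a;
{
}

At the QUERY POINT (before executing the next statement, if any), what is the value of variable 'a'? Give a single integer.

Step 1: enter scope (depth=1)
Step 2: exit scope (depth=0)
Step 3: enter scope (depth=1)
Step 4: exit scope (depth=0)
Step 5: declare a=20 at depth 0
Step 6: declare d=(read a)=20 at depth 0
Step 7: enter scope (depth=1)
Step 8: exit scope (depth=0)
Visible at query point: a=20 d=20

Answer: 20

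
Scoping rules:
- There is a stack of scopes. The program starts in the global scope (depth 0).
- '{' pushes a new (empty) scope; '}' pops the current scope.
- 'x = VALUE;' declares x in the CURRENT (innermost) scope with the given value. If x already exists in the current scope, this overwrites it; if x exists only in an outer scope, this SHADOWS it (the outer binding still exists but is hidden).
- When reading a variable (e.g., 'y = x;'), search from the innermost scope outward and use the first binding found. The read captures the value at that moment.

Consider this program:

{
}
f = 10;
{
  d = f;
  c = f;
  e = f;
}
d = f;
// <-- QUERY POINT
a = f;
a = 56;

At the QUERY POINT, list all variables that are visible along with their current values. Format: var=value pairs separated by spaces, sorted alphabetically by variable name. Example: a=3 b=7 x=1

Step 1: enter scope (depth=1)
Step 2: exit scope (depth=0)
Step 3: declare f=10 at depth 0
Step 4: enter scope (depth=1)
Step 5: declare d=(read f)=10 at depth 1
Step 6: declare c=(read f)=10 at depth 1
Step 7: declare e=(read f)=10 at depth 1
Step 8: exit scope (depth=0)
Step 9: declare d=(read f)=10 at depth 0
Visible at query point: d=10 f=10

Answer: d=10 f=10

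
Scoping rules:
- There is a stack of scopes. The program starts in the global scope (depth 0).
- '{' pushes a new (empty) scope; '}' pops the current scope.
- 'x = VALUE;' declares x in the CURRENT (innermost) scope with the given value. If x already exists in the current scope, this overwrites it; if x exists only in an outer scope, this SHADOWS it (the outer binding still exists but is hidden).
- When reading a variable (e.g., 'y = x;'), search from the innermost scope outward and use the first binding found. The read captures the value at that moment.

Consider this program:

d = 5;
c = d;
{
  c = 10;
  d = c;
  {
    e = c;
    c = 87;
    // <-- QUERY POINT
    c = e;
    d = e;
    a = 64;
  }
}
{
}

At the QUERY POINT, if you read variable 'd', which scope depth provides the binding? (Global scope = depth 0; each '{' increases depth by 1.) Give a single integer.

Step 1: declare d=5 at depth 0
Step 2: declare c=(read d)=5 at depth 0
Step 3: enter scope (depth=1)
Step 4: declare c=10 at depth 1
Step 5: declare d=(read c)=10 at depth 1
Step 6: enter scope (depth=2)
Step 7: declare e=(read c)=10 at depth 2
Step 8: declare c=87 at depth 2
Visible at query point: c=87 d=10 e=10

Answer: 1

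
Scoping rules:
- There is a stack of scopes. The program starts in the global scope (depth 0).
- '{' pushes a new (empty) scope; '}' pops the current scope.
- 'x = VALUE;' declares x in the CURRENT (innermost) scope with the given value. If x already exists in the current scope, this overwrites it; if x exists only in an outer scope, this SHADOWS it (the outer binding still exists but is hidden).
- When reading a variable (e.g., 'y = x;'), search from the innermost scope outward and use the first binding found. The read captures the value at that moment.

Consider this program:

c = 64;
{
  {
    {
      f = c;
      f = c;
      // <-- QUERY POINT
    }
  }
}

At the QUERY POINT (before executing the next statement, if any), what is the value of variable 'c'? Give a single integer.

Answer: 64

Derivation:
Step 1: declare c=64 at depth 0
Step 2: enter scope (depth=1)
Step 3: enter scope (depth=2)
Step 4: enter scope (depth=3)
Step 5: declare f=(read c)=64 at depth 3
Step 6: declare f=(read c)=64 at depth 3
Visible at query point: c=64 f=64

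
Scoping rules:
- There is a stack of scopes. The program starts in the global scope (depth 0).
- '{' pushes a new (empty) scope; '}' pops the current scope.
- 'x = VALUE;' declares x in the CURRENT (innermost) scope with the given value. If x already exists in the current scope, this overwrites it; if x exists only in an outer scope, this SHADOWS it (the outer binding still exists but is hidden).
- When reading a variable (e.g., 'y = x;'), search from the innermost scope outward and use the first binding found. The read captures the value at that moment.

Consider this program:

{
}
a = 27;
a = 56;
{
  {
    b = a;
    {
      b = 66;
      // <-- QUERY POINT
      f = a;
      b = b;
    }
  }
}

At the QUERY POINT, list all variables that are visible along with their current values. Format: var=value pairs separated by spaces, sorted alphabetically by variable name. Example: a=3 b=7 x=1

Step 1: enter scope (depth=1)
Step 2: exit scope (depth=0)
Step 3: declare a=27 at depth 0
Step 4: declare a=56 at depth 0
Step 5: enter scope (depth=1)
Step 6: enter scope (depth=2)
Step 7: declare b=(read a)=56 at depth 2
Step 8: enter scope (depth=3)
Step 9: declare b=66 at depth 3
Visible at query point: a=56 b=66

Answer: a=56 b=66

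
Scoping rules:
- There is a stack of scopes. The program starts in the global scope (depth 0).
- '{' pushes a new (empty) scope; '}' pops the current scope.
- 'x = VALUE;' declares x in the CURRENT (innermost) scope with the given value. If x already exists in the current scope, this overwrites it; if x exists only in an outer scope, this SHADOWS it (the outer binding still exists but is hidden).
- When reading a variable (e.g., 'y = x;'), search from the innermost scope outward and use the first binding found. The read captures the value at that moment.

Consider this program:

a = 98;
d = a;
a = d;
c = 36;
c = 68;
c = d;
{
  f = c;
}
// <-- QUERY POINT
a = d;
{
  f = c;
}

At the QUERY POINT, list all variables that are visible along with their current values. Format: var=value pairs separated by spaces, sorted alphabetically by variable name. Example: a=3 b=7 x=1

Answer: a=98 c=98 d=98

Derivation:
Step 1: declare a=98 at depth 0
Step 2: declare d=(read a)=98 at depth 0
Step 3: declare a=(read d)=98 at depth 0
Step 4: declare c=36 at depth 0
Step 5: declare c=68 at depth 0
Step 6: declare c=(read d)=98 at depth 0
Step 7: enter scope (depth=1)
Step 8: declare f=(read c)=98 at depth 1
Step 9: exit scope (depth=0)
Visible at query point: a=98 c=98 d=98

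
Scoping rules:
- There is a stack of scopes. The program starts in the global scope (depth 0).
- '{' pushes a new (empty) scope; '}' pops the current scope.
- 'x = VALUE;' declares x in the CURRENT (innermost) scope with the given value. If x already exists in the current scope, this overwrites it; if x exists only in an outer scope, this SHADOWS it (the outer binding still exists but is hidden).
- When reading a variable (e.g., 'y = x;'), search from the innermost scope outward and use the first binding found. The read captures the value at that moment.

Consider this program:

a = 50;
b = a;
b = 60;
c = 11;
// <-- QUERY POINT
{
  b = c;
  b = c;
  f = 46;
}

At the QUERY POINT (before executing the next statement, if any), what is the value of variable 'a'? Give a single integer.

Step 1: declare a=50 at depth 0
Step 2: declare b=(read a)=50 at depth 0
Step 3: declare b=60 at depth 0
Step 4: declare c=11 at depth 0
Visible at query point: a=50 b=60 c=11

Answer: 50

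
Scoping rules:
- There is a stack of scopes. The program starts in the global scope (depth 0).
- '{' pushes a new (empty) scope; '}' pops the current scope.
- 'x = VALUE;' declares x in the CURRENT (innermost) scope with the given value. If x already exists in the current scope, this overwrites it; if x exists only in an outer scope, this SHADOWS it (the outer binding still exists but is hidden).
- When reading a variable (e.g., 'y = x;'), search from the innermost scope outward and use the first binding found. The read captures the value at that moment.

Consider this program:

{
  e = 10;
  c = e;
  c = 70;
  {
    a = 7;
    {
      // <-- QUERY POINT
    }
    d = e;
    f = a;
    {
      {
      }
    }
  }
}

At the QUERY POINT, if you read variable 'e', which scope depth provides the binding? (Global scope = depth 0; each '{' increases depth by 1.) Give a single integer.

Answer: 1

Derivation:
Step 1: enter scope (depth=1)
Step 2: declare e=10 at depth 1
Step 3: declare c=(read e)=10 at depth 1
Step 4: declare c=70 at depth 1
Step 5: enter scope (depth=2)
Step 6: declare a=7 at depth 2
Step 7: enter scope (depth=3)
Visible at query point: a=7 c=70 e=10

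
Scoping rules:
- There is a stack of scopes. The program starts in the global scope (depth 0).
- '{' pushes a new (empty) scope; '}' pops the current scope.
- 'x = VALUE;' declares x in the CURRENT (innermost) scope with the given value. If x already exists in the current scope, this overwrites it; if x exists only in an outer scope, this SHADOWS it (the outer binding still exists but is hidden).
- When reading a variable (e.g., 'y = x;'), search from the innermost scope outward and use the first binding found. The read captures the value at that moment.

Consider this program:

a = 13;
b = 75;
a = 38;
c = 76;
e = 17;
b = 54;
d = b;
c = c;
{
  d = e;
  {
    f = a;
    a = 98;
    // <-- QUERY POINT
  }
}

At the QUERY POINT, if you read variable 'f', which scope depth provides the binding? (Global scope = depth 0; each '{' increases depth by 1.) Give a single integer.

Step 1: declare a=13 at depth 0
Step 2: declare b=75 at depth 0
Step 3: declare a=38 at depth 0
Step 4: declare c=76 at depth 0
Step 5: declare e=17 at depth 0
Step 6: declare b=54 at depth 0
Step 7: declare d=(read b)=54 at depth 0
Step 8: declare c=(read c)=76 at depth 0
Step 9: enter scope (depth=1)
Step 10: declare d=(read e)=17 at depth 1
Step 11: enter scope (depth=2)
Step 12: declare f=(read a)=38 at depth 2
Step 13: declare a=98 at depth 2
Visible at query point: a=98 b=54 c=76 d=17 e=17 f=38

Answer: 2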